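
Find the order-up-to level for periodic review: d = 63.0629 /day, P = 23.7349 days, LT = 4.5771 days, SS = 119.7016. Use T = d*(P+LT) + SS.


P + LT = 28.3120
d*(P+LT) = 63.0629 * 28.3120 = 1785.4368
T = 1785.4368 + 119.7016 = 1905.1384

1905.1384 units


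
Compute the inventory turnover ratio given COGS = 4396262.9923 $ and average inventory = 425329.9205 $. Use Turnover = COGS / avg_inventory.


Turnover = 4396262.9923 / 425329.9205 = 10.3361

10.3361


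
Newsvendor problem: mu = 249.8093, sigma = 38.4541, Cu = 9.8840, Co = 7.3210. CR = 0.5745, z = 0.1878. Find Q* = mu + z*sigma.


CR = Cu/(Cu+Co) = 9.8840/(9.8840+7.3210) = 0.5745
z = 0.1878
Q* = 249.8093 + 0.1878 * 38.4541 = 257.0310

257.0310 units


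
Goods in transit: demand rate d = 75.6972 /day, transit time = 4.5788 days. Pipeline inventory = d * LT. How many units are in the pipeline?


Pipeline = 75.6972 * 4.5788 = 346.6023

346.6023 units


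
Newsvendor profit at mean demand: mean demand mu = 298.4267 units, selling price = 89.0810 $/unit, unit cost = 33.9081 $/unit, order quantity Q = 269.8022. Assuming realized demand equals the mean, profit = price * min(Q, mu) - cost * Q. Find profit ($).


Sales at mu = min(269.8022, 298.4267) = 269.8022
Revenue = 89.0810 * 269.8022 = 24034.2498
Total cost = 33.9081 * 269.8022 = 9148.4800
Profit = 24034.2498 - 9148.4800 = 14885.7698

14885.7698 $


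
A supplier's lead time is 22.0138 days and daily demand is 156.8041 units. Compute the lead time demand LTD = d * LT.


LTD = 156.8041 * 22.0138 = 3451.8541

3451.8541 units


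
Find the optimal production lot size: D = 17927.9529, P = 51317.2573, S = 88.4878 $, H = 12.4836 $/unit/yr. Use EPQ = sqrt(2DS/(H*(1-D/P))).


1 - D/P = 1 - 0.3494 = 0.6506
H*(1-D/P) = 8.1224
2DS = 3172810.2212
EPQ = sqrt(390625.2539) = 625.0002

625.0002 units


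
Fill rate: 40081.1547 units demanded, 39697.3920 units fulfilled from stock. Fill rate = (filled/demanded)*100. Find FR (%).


FR = 39697.3920 / 40081.1547 * 100 = 99.0425

99.0425%


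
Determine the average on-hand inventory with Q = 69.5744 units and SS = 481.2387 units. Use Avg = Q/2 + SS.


Q/2 = 34.7872
Avg = 34.7872 + 481.2387 = 516.0259

516.0259 units


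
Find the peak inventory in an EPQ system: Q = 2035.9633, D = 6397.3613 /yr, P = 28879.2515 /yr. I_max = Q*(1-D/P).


D/P = 0.2215
1 - D/P = 0.7785
I_max = 2035.9633 * 0.7785 = 1584.9546

1584.9546 units


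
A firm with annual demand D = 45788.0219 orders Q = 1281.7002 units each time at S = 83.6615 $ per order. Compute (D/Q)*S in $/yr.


Number of orders = D/Q = 35.7244
Cost = 35.7244 * 83.6615 = 2988.7602

2988.7602 $/yr


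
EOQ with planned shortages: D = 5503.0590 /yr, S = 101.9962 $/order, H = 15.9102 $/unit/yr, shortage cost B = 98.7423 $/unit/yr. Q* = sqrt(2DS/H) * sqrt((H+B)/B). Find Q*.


sqrt(2DS/H) = 265.6264
sqrt((H+B)/B) = 1.0776
Q* = 265.6264 * 1.0776 = 286.2275

286.2275 units


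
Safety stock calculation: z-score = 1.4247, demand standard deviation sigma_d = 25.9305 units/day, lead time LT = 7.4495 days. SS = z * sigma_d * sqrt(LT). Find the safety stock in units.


sqrt(LT) = sqrt(7.4495) = 2.7294
SS = 1.4247 * 25.9305 * 2.7294 = 100.8319

100.8319 units


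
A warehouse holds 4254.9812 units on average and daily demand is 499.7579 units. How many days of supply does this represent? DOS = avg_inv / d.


DOS = 4254.9812 / 499.7579 = 8.5141

8.5141 days


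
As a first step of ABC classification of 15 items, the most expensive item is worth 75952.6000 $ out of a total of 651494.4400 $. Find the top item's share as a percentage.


Top item = 75952.6000
Total = 651494.4400
Percentage = 75952.6000 / 651494.4400 * 100 = 11.6582

11.6582%


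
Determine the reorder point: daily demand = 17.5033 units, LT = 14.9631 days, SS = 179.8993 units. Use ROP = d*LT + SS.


d*LT = 17.5033 * 14.9631 = 261.9036
ROP = 261.9036 + 179.8993 = 441.8029

441.8029 units


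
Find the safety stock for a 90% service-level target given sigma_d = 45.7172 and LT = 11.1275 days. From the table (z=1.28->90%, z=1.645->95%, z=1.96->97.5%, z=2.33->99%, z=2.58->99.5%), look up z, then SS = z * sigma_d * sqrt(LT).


From the table, SL = 90% corresponds to z = 1.28
sqrt(LT) = sqrt(11.1275) = 3.3358
SS = 1.28 * 45.7172 * 3.3358 = 195.2039

195.2039 units


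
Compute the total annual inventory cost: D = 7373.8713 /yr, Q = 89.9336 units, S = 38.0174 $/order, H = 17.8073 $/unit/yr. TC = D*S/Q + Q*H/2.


Ordering cost = D*S/Q = 3117.1377
Holding cost = Q*H/2 = 800.7373
TC = 3117.1377 + 800.7373 = 3917.8750

3917.8750 $/yr


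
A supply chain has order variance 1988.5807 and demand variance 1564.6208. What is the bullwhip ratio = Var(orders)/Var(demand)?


BW = 1988.5807 / 1564.6208 = 1.2710

1.2710


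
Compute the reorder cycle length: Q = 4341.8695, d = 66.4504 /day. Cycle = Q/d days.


Cycle = 4341.8695 / 66.4504 = 65.3400

65.3400 days


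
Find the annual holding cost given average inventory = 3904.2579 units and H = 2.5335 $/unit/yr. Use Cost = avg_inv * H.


Cost = 3904.2579 * 2.5335 = 9891.4374

9891.4374 $/yr


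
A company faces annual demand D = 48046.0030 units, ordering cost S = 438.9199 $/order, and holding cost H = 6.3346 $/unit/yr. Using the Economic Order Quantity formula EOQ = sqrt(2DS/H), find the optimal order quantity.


2*D*S = 2 * 48046.0030 * 438.9199 = 42176693.6643
2*D*S/H = 6658146.3177
EOQ = sqrt(6658146.3177) = 2580.3384

2580.3384 units


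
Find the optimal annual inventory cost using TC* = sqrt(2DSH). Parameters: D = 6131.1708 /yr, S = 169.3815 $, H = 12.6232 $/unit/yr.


2*D*S*H = 26218560.7734
TC* = sqrt(26218560.7734) = 5120.4063

5120.4063 $/yr


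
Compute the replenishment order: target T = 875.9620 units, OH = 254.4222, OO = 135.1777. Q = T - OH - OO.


Inventory position = OH + OO = 254.4222 + 135.1777 = 389.5999
Q = 875.9620 - 389.5999 = 486.3621

486.3621 units


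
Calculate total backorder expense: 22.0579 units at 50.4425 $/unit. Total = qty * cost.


Total = 22.0579 * 50.4425 = 1112.6556

1112.6556 $


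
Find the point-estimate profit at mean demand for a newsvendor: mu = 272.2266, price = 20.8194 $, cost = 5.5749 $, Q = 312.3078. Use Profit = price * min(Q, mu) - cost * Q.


Sales at mu = min(312.3078, 272.2266) = 272.2266
Revenue = 20.8194 * 272.2266 = 5667.5945
Total cost = 5.5749 * 312.3078 = 1741.0848
Profit = 5667.5945 - 1741.0848 = 3926.5097

3926.5097 $


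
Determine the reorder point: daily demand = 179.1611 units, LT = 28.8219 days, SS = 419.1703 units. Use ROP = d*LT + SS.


d*LT = 179.1611 * 28.8219 = 5163.7633
ROP = 5163.7633 + 419.1703 = 5582.9336

5582.9336 units


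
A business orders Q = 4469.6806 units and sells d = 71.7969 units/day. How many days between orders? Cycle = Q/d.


Cycle = 4469.6806 / 71.7969 = 62.2545

62.2545 days


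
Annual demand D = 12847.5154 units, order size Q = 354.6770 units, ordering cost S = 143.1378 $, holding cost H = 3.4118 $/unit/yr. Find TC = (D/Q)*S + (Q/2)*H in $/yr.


Ordering cost = D*S/Q = 5184.9009
Holding cost = Q*H/2 = 605.0435
TC = 5184.9009 + 605.0435 = 5789.9444

5789.9444 $/yr


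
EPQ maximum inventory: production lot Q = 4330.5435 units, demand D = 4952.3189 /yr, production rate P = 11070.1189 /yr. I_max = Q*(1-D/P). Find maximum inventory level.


D/P = 0.4474
1 - D/P = 0.5526
I_max = 4330.5435 * 0.5526 = 2393.2353

2393.2353 units


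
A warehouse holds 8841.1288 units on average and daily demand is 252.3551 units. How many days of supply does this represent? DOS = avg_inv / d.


DOS = 8841.1288 / 252.3551 = 35.0345

35.0345 days


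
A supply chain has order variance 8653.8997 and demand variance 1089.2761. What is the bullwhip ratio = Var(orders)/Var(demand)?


BW = 8653.8997 / 1089.2761 = 7.9446

7.9446


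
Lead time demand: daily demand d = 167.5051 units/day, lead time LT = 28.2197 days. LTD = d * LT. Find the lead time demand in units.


LTD = 167.5051 * 28.2197 = 4726.9437

4726.9437 units


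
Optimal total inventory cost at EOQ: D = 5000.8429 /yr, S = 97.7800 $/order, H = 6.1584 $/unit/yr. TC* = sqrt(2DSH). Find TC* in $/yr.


2*D*S*H = 6022698.6554
TC* = sqrt(6022698.6554) = 2454.1187

2454.1187 $/yr


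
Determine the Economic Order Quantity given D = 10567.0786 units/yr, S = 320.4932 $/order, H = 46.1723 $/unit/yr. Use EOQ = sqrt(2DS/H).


2*D*S = 2 * 10567.0786 * 320.4932 = 6773353.6703
2*D*S/H = 146697.3417
EOQ = sqrt(146697.3417) = 383.0109

383.0109 units


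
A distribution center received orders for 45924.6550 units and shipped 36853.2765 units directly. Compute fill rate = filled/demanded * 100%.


FR = 36853.2765 / 45924.6550 * 100 = 80.2473

80.2473%


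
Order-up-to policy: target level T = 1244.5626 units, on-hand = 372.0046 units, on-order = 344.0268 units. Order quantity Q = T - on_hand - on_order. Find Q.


Inventory position = OH + OO = 372.0046 + 344.0268 = 716.0314
Q = 1244.5626 - 716.0314 = 528.5312

528.5312 units


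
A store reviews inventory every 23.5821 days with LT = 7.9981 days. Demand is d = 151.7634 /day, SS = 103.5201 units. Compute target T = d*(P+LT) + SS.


P + LT = 31.5802
d*(P+LT) = 151.7634 * 31.5802 = 4792.7185
T = 4792.7185 + 103.5201 = 4896.2386

4896.2386 units


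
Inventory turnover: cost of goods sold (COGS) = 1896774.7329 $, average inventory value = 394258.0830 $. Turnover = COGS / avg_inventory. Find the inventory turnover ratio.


Turnover = 1896774.7329 / 394258.0830 = 4.8110

4.8110


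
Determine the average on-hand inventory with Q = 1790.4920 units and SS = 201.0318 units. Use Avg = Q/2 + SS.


Q/2 = 895.2460
Avg = 895.2460 + 201.0318 = 1096.2778

1096.2778 units


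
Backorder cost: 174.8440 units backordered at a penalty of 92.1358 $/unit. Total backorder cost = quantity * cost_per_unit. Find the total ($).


Total = 174.8440 * 92.1358 = 16109.3918

16109.3918 $


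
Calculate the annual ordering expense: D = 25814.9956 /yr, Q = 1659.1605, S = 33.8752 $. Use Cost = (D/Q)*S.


Number of orders = D/Q = 15.5591
Cost = 15.5591 * 33.8752 = 527.0666

527.0666 $/yr


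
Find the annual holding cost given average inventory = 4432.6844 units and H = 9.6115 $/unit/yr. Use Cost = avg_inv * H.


Cost = 4432.6844 * 9.6115 = 42604.7461

42604.7461 $/yr


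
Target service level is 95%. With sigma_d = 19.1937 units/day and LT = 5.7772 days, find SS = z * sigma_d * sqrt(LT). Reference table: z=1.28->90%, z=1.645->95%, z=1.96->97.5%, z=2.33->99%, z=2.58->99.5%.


From the table, SL = 95% corresponds to z = 1.645
sqrt(LT) = sqrt(5.7772) = 2.4036
SS = 1.645 * 19.1937 * 2.4036 = 75.8898

75.8898 units


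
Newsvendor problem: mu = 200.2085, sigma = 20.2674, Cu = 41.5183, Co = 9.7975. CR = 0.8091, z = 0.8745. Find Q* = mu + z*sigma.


CR = Cu/(Cu+Co) = 41.5183/(41.5183+9.7975) = 0.8091
z = 0.8745
Q* = 200.2085 + 0.8745 * 20.2674 = 217.9323

217.9323 units


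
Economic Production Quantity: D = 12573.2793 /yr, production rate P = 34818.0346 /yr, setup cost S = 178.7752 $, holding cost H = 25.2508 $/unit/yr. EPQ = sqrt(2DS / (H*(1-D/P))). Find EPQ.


1 - D/P = 1 - 0.3611 = 0.6389
H*(1-D/P) = 16.1324
2DS = 4495581.0430
EPQ = sqrt(278668.1336) = 527.8903

527.8903 units


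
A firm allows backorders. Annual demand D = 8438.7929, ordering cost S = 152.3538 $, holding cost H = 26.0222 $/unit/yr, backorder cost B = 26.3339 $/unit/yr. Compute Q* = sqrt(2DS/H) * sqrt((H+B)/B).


sqrt(2DS/H) = 314.3473
sqrt((H+B)/B) = 1.4100
Q* = 314.3473 * 1.4100 = 443.2368

443.2368 units


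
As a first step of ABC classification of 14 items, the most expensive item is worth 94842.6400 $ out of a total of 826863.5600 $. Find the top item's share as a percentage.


Top item = 94842.6400
Total = 826863.5600
Percentage = 94842.6400 / 826863.5600 * 100 = 11.4702

11.4702%


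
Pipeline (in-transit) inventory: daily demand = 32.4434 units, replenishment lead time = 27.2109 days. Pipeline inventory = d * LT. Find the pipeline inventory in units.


Pipeline = 32.4434 * 27.2109 = 882.8141

882.8141 units


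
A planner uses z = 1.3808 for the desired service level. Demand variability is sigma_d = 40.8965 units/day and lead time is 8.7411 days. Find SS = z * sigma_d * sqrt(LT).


sqrt(LT) = sqrt(8.7411) = 2.9565
SS = 1.3808 * 40.8965 * 2.9565 = 166.9552

166.9552 units


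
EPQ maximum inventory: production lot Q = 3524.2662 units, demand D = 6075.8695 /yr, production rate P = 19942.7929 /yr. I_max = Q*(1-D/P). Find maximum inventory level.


D/P = 0.3047
1 - D/P = 0.6953
I_max = 3524.2662 * 0.6953 = 2450.5459

2450.5459 units


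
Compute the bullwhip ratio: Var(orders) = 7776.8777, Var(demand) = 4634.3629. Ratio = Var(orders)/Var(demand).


BW = 7776.8777 / 4634.3629 = 1.6781

1.6781


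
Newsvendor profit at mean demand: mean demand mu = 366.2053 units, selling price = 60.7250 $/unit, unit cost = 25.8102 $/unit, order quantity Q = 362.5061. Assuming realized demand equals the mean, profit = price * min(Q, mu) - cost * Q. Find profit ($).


Sales at mu = min(362.5061, 366.2053) = 362.5061
Revenue = 60.7250 * 362.5061 = 22013.1829
Total cost = 25.8102 * 362.5061 = 9356.3549
Profit = 22013.1829 - 9356.3549 = 12656.8280

12656.8280 $


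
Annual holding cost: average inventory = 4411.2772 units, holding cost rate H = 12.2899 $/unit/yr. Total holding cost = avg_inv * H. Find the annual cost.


Cost = 4411.2772 * 12.2899 = 54214.1557

54214.1557 $/yr


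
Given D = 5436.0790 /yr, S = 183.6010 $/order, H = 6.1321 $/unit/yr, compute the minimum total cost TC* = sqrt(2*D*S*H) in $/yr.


2*D*S*H = 12240524.4583
TC* = sqrt(12240524.4583) = 3498.6461

3498.6461 $/yr


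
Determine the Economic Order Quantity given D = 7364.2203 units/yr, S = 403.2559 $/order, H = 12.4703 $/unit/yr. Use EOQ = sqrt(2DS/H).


2*D*S = 2 * 7364.2203 * 403.2559 = 5939330.5697
2*D*S/H = 476278.0823
EOQ = sqrt(476278.0823) = 690.1290

690.1290 units


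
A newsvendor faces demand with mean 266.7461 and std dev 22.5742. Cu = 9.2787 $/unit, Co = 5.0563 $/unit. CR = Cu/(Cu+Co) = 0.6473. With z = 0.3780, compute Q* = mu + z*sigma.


CR = Cu/(Cu+Co) = 9.2787/(9.2787+5.0563) = 0.6473
z = 0.3780
Q* = 266.7461 + 0.3780 * 22.5742 = 275.2791

275.2791 units


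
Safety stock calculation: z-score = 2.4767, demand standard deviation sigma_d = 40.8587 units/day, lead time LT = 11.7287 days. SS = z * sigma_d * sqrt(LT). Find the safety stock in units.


sqrt(LT) = sqrt(11.7287) = 3.4247
SS = 2.4767 * 40.8587 * 3.4247 = 346.5636

346.5636 units


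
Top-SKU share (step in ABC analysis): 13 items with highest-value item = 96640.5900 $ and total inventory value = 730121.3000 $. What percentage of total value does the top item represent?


Top item = 96640.5900
Total = 730121.3000
Percentage = 96640.5900 / 730121.3000 * 100 = 13.2362

13.2362%


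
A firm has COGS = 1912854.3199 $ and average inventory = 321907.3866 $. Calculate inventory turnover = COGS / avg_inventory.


Turnover = 1912854.3199 / 321907.3866 = 5.9423

5.9423


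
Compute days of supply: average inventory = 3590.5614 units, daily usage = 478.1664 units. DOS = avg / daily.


DOS = 3590.5614 / 478.1664 = 7.5090

7.5090 days


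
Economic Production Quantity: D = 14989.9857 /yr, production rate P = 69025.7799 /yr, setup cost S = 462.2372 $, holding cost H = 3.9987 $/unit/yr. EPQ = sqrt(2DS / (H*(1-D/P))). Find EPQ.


1 - D/P = 1 - 0.2172 = 0.7828
H*(1-D/P) = 3.1303
2DS = 13857858.0360
EPQ = sqrt(4426974.9917) = 2104.0378

2104.0378 units


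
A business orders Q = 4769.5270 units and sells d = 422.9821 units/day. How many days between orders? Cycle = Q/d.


Cycle = 4769.5270 / 422.9821 = 11.2760

11.2760 days


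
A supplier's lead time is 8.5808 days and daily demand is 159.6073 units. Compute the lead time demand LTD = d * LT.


LTD = 159.6073 * 8.5808 = 1369.5583

1369.5583 units


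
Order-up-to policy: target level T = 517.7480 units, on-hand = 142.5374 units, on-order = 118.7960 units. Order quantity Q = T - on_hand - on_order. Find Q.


Inventory position = OH + OO = 142.5374 + 118.7960 = 261.3334
Q = 517.7480 - 261.3334 = 256.4146

256.4146 units


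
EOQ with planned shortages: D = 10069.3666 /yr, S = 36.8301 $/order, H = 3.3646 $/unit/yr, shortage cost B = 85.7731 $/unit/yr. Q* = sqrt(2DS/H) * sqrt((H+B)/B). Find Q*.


sqrt(2DS/H) = 469.5164
sqrt((H+B)/B) = 1.0194
Q* = 469.5164 * 1.0194 = 478.6367

478.6367 units


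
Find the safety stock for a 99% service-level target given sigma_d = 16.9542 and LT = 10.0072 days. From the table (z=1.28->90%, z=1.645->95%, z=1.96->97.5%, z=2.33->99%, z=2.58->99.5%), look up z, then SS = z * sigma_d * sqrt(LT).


From the table, SL = 99% corresponds to z = 2.33
sqrt(LT) = sqrt(10.0072) = 3.1634
SS = 2.33 * 16.9542 * 3.1634 = 124.9653

124.9653 units


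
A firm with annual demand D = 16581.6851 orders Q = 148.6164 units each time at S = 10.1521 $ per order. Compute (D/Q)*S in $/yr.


Number of orders = D/Q = 111.5737
Cost = 111.5737 * 10.1521 = 1132.7076

1132.7076 $/yr


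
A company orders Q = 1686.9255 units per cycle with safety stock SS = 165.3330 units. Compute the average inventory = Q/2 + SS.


Q/2 = 843.4628
Avg = 843.4628 + 165.3330 = 1008.7957

1008.7957 units


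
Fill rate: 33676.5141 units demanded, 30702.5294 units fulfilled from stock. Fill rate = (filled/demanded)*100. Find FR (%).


FR = 30702.5294 / 33676.5141 * 100 = 91.1690

91.1690%


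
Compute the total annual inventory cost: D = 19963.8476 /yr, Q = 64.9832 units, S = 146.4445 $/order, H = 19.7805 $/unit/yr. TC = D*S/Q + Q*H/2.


Ordering cost = D*S/Q = 44990.0233
Holding cost = Q*H/2 = 642.7001
TC = 44990.0233 + 642.7001 = 45632.7234

45632.7234 $/yr


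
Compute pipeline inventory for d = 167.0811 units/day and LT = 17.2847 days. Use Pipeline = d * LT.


Pipeline = 167.0811 * 17.2847 = 2887.9467

2887.9467 units


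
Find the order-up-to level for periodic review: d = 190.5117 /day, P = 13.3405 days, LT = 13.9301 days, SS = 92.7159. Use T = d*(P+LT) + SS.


P + LT = 27.2706
d*(P+LT) = 190.5117 * 27.2706 = 5195.3684
T = 5195.3684 + 92.7159 = 5288.0843

5288.0843 units


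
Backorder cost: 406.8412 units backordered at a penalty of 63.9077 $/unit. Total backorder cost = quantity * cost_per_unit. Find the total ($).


Total = 406.8412 * 63.9077 = 26000.2854

26000.2854 $


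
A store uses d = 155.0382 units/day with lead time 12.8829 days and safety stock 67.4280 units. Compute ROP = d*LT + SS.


d*LT = 155.0382 * 12.8829 = 1997.3416
ROP = 1997.3416 + 67.4280 = 2064.7696

2064.7696 units


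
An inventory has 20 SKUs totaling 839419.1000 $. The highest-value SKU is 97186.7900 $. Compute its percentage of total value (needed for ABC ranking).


Top item = 97186.7900
Total = 839419.1000
Percentage = 97186.7900 / 839419.1000 * 100 = 11.5779

11.5779%


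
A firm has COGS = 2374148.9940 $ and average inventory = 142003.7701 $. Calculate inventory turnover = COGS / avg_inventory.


Turnover = 2374148.9940 / 142003.7701 = 16.7189

16.7189


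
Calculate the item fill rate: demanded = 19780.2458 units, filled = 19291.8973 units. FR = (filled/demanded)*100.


FR = 19291.8973 / 19780.2458 * 100 = 97.5311

97.5311%


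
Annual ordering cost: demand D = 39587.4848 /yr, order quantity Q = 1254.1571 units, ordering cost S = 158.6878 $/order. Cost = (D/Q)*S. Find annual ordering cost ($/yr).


Number of orders = D/Q = 31.5650
Cost = 31.5650 * 158.6878 = 5008.9824

5008.9824 $/yr


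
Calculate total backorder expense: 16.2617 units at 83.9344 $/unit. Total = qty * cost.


Total = 16.2617 * 83.9344 = 1364.9160

1364.9160 $


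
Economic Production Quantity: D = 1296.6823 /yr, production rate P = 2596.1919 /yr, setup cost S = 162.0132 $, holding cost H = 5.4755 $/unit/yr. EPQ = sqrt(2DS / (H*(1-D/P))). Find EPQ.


1 - D/P = 1 - 0.4995 = 0.5005
H*(1-D/P) = 2.7407
2DS = 420159.2976
EPQ = sqrt(153301.8845) = 391.5378

391.5378 units


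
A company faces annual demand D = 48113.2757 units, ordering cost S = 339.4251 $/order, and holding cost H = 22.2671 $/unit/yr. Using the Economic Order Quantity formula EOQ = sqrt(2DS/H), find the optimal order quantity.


2*D*S = 2 * 48113.2757 * 339.4251 = 32661706.8316
2*D*S/H = 1466814.5754
EOQ = sqrt(1466814.5754) = 1211.1212

1211.1212 units


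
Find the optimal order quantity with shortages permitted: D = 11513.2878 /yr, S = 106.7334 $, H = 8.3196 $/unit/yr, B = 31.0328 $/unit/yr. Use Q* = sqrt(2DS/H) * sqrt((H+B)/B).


sqrt(2DS/H) = 543.5176
sqrt((H+B)/B) = 1.1261
Q* = 543.5176 * 1.1261 = 612.0526

612.0526 units


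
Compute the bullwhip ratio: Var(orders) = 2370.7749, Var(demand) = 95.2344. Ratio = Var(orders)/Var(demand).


BW = 2370.7749 / 95.2344 = 24.8941

24.8941


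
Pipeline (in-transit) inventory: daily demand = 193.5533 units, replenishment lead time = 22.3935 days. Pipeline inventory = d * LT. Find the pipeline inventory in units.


Pipeline = 193.5533 * 22.3935 = 4334.3358

4334.3358 units


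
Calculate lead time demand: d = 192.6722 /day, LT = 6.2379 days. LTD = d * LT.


LTD = 192.6722 * 6.2379 = 1201.8699

1201.8699 units


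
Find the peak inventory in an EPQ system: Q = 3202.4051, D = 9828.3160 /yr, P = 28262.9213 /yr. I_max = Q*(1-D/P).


D/P = 0.3477
1 - D/P = 0.6523
I_max = 3202.4051 * 0.6523 = 2088.7817

2088.7817 units


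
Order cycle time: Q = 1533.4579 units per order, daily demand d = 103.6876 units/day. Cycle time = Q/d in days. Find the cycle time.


Cycle = 1533.4579 / 103.6876 = 14.7892

14.7892 days


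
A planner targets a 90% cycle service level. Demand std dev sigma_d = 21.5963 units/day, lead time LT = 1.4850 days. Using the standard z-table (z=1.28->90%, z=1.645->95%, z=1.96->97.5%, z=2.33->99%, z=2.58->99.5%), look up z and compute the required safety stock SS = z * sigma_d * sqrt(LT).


From the table, SL = 90% corresponds to z = 1.28
sqrt(LT) = sqrt(1.4850) = 1.2186
SS = 1.28 * 21.5963 * 1.2186 = 33.6862

33.6862 units


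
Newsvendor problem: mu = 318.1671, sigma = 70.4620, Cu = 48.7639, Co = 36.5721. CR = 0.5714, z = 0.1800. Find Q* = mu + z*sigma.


CR = Cu/(Cu+Co) = 48.7639/(48.7639+36.5721) = 0.5714
z = 0.1800
Q* = 318.1671 + 0.1800 * 70.4620 = 330.8503

330.8503 units


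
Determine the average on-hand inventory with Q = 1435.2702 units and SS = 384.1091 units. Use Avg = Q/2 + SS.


Q/2 = 717.6351
Avg = 717.6351 + 384.1091 = 1101.7442

1101.7442 units


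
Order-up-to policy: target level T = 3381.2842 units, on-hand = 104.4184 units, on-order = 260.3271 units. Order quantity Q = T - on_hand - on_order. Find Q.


Inventory position = OH + OO = 104.4184 + 260.3271 = 364.7455
Q = 3381.2842 - 364.7455 = 3016.5387

3016.5387 units


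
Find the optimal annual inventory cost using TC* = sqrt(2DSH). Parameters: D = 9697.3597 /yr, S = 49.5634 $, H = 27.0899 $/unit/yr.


2*D*S*H = 26040660.3731
TC* = sqrt(26040660.3731) = 5103.0050

5103.0050 $/yr


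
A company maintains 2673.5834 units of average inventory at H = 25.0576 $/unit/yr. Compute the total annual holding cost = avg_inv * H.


Cost = 2673.5834 * 25.0576 = 66993.5834

66993.5834 $/yr


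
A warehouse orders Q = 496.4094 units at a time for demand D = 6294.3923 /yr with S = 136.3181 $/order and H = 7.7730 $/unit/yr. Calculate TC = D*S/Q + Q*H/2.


Ordering cost = D*S/Q = 1728.4918
Holding cost = Q*H/2 = 1929.2951
TC = 1728.4918 + 1929.2951 = 3657.7870

3657.7870 $/yr


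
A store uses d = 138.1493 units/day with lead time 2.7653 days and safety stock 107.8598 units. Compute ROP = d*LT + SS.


d*LT = 138.1493 * 2.7653 = 382.0243
ROP = 382.0243 + 107.8598 = 489.8841

489.8841 units


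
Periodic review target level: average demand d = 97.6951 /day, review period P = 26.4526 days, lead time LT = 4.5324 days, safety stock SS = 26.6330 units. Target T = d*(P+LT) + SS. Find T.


P + LT = 30.9850
d*(P+LT) = 97.6951 * 30.9850 = 3027.0827
T = 3027.0827 + 26.6330 = 3053.7157

3053.7157 units


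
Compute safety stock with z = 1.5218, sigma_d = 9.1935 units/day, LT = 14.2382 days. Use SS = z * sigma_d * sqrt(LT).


sqrt(LT) = sqrt(14.2382) = 3.7734
SS = 1.5218 * 9.1935 * 3.7734 = 52.7917

52.7917 units


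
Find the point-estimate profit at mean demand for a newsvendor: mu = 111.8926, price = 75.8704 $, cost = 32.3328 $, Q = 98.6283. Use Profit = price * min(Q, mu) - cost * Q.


Sales at mu = min(98.6283, 111.8926) = 98.6283
Revenue = 75.8704 * 98.6283 = 7482.9686
Total cost = 32.3328 * 98.6283 = 3188.9291
Profit = 7482.9686 - 3188.9291 = 4294.0395

4294.0395 $


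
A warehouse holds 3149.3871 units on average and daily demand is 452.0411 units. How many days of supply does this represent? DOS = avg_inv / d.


DOS = 3149.3871 / 452.0411 = 6.9670

6.9670 days


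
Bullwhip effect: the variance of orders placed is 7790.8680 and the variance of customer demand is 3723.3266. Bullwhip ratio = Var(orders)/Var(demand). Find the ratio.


BW = 7790.8680 / 3723.3266 = 2.0924

2.0924


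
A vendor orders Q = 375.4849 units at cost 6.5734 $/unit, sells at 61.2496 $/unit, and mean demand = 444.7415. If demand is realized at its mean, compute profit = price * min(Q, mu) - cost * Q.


Sales at mu = min(375.4849, 444.7415) = 375.4849
Revenue = 61.2496 * 375.4849 = 22998.2999
Total cost = 6.5734 * 375.4849 = 2468.2124
Profit = 22998.2999 - 2468.2124 = 20530.0875

20530.0875 $


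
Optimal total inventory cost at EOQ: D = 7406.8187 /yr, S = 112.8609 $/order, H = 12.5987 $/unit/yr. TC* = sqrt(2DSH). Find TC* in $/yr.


2*D*S*H = 21063520.2158
TC* = sqrt(21063520.2158) = 4589.5011

4589.5011 $/yr


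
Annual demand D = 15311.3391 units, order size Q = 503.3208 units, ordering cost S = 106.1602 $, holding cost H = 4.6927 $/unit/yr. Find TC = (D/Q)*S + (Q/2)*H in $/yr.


Ordering cost = D*S/Q = 3229.4609
Holding cost = Q*H/2 = 1180.9668
TC = 3229.4609 + 1180.9668 = 4410.4276

4410.4276 $/yr


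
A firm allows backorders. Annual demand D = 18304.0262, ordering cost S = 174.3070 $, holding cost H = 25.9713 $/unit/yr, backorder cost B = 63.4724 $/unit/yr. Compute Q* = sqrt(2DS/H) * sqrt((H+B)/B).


sqrt(2DS/H) = 495.6771
sqrt((H+B)/B) = 1.1871
Q* = 495.6771 * 1.1871 = 588.4117

588.4117 units


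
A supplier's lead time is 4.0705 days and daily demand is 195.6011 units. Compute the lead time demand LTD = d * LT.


LTD = 195.6011 * 4.0705 = 796.1943

796.1943 units


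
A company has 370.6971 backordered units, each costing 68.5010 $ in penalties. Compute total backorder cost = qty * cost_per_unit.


Total = 370.6971 * 68.5010 = 25393.1220

25393.1220 $


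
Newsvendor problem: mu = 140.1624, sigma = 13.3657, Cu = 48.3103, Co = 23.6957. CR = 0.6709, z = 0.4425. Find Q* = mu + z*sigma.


CR = Cu/(Cu+Co) = 48.3103/(48.3103+23.6957) = 0.6709
z = 0.4425
Q* = 140.1624 + 0.4425 * 13.3657 = 146.0767

146.0767 units


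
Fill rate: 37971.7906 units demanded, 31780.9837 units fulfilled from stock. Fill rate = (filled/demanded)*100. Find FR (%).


FR = 31780.9837 / 37971.7906 * 100 = 83.6963

83.6963%


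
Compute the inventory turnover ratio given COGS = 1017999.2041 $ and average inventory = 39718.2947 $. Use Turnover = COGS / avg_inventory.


Turnover = 1017999.2041 / 39718.2947 = 25.6305

25.6305


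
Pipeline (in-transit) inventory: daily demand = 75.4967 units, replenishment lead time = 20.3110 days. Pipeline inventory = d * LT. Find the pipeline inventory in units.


Pipeline = 75.4967 * 20.3110 = 1533.4135

1533.4135 units


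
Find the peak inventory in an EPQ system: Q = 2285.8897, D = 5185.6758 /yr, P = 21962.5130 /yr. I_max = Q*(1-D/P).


D/P = 0.2361
1 - D/P = 0.7639
I_max = 2285.8897 * 0.7639 = 1746.1572

1746.1572 units


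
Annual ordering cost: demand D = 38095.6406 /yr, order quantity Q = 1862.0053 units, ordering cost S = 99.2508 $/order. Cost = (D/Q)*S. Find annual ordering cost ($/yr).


Number of orders = D/Q = 20.4595
Cost = 20.4595 * 99.2508 = 2030.6187

2030.6187 $/yr


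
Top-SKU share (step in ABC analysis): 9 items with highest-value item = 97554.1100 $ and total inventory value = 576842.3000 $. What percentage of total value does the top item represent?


Top item = 97554.1100
Total = 576842.3000
Percentage = 97554.1100 / 576842.3000 * 100 = 16.9117

16.9117%


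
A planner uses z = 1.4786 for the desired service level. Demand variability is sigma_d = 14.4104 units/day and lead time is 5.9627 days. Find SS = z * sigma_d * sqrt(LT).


sqrt(LT) = sqrt(5.9627) = 2.4419
SS = 1.4786 * 14.4104 * 2.4419 = 52.0293

52.0293 units


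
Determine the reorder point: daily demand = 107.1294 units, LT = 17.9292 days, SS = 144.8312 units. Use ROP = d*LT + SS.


d*LT = 107.1294 * 17.9292 = 1920.7444
ROP = 1920.7444 + 144.8312 = 2065.5756

2065.5756 units


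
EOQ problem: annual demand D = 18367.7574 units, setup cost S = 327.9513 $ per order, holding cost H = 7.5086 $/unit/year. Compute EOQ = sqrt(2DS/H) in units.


2*D*S = 2 * 18367.7574 * 327.9513 = 12047459.8348
2*D*S/H = 1604488.1649
EOQ = sqrt(1604488.1649) = 1266.6839

1266.6839 units


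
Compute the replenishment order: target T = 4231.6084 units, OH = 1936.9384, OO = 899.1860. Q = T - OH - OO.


Inventory position = OH + OO = 1936.9384 + 899.1860 = 2836.1244
Q = 4231.6084 - 2836.1244 = 1395.4840

1395.4840 units


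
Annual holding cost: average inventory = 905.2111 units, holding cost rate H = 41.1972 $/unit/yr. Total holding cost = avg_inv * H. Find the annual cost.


Cost = 905.2111 * 41.1972 = 37292.1627

37292.1627 $/yr


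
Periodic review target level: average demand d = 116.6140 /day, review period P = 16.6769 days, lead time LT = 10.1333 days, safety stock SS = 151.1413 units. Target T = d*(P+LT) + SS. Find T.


P + LT = 26.8102
d*(P+LT) = 116.6140 * 26.8102 = 3126.4447
T = 3126.4447 + 151.1413 = 3277.5860

3277.5860 units


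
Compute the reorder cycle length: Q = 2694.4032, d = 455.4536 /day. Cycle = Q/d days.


Cycle = 2694.4032 / 455.4536 = 5.9159

5.9159 days


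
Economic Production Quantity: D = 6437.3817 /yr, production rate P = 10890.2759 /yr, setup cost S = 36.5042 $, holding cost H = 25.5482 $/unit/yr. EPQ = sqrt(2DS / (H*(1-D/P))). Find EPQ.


1 - D/P = 1 - 0.5911 = 0.4089
H*(1-D/P) = 10.4463
2DS = 469982.9381
EPQ = sqrt(44990.2380) = 212.1090

212.1090 units


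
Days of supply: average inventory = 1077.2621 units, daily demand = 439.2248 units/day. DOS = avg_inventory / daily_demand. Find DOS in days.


DOS = 1077.2621 / 439.2248 = 2.4526

2.4526 days


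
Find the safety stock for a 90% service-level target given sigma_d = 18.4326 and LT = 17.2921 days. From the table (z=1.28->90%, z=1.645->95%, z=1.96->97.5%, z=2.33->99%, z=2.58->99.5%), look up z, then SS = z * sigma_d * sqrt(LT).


From the table, SL = 90% corresponds to z = 1.28
sqrt(LT) = sqrt(17.2921) = 4.1584
SS = 1.28 * 18.4326 * 4.1584 = 98.1116

98.1116 units


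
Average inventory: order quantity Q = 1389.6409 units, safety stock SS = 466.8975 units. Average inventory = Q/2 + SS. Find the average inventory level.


Q/2 = 694.8205
Avg = 694.8205 + 466.8975 = 1161.7179

1161.7179 units


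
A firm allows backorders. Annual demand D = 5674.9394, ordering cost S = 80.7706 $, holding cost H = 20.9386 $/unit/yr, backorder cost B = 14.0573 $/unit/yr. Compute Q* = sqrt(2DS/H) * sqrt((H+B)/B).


sqrt(2DS/H) = 209.2418
sqrt((H+B)/B) = 1.5778
Q* = 209.2418 * 1.5778 = 330.1460

330.1460 units


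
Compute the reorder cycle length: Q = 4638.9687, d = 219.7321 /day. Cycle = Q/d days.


Cycle = 4638.9687 / 219.7321 = 21.1119

21.1119 days


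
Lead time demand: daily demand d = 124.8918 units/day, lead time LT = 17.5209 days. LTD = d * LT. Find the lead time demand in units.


LTD = 124.8918 * 17.5209 = 2188.2167

2188.2167 units


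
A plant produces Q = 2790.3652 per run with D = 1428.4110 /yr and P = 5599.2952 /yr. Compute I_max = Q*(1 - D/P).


D/P = 0.2551
1 - D/P = 0.7449
I_max = 2790.3652 * 0.7449 = 2078.5277

2078.5277 units


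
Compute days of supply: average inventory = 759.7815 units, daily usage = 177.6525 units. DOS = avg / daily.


DOS = 759.7815 / 177.6525 = 4.2768

4.2768 days


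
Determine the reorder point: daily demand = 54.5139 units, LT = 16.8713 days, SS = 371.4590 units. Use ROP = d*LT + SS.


d*LT = 54.5139 * 16.8713 = 919.7204
ROP = 919.7204 + 371.4590 = 1291.1794

1291.1794 units


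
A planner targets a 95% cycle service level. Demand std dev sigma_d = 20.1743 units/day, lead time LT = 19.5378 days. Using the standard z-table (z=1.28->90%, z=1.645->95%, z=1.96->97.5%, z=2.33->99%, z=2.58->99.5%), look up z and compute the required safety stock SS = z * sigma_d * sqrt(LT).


From the table, SL = 95% corresponds to z = 1.645
sqrt(LT) = sqrt(19.5378) = 4.4202
SS = 1.645 * 20.1743 * 4.4202 = 146.6906

146.6906 units


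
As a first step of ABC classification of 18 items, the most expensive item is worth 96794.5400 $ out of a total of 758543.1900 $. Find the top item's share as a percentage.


Top item = 96794.5400
Total = 758543.1900
Percentage = 96794.5400 / 758543.1900 * 100 = 12.7606

12.7606%


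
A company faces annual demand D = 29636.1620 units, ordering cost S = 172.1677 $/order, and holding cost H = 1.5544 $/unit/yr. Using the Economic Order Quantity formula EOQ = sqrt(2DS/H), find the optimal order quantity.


2*D*S = 2 * 29636.1620 * 172.1677 = 10204779.6967
2*D*S/H = 6565092.4451
EOQ = sqrt(6565092.4451) = 2562.2436

2562.2436 units


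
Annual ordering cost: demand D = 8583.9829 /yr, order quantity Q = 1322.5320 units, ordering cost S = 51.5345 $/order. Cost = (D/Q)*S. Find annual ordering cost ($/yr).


Number of orders = D/Q = 6.4906
Cost = 6.4906 * 51.5345 = 334.4881

334.4881 $/yr


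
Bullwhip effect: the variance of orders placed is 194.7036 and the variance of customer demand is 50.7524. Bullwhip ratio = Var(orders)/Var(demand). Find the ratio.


BW = 194.7036 / 50.7524 = 3.8363

3.8363


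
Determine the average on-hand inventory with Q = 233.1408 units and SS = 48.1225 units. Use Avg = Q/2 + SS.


Q/2 = 116.5704
Avg = 116.5704 + 48.1225 = 164.6929

164.6929 units


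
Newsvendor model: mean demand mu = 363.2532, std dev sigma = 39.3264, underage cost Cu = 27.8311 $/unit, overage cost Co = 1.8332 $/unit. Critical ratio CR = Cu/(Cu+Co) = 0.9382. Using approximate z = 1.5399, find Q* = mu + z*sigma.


CR = Cu/(Cu+Co) = 27.8311/(27.8311+1.8332) = 0.9382
z = 1.5399
Q* = 363.2532 + 1.5399 * 39.3264 = 423.8119

423.8119 units


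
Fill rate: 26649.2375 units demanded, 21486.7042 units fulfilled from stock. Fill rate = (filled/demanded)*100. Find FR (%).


FR = 21486.7042 / 26649.2375 * 100 = 80.6278

80.6278%


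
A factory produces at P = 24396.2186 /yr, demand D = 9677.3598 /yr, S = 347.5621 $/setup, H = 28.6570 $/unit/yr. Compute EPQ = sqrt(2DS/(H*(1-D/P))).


1 - D/P = 1 - 0.3967 = 0.6033
H*(1-D/P) = 17.2895
2DS = 6726966.9891
EPQ = sqrt(389078.2465) = 623.7614

623.7614 units


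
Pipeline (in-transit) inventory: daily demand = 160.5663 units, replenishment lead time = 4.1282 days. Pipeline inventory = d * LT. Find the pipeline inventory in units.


Pipeline = 160.5663 * 4.1282 = 662.8498

662.8498 units


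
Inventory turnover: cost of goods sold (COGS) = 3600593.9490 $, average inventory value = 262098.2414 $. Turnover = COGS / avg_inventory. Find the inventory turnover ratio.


Turnover = 3600593.9490 / 262098.2414 = 13.7376

13.7376


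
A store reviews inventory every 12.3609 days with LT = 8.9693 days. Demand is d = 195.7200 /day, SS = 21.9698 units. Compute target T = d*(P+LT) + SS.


P + LT = 21.3302
d*(P+LT) = 195.7200 * 21.3302 = 4174.7467
T = 4174.7467 + 21.9698 = 4196.7165

4196.7165 units


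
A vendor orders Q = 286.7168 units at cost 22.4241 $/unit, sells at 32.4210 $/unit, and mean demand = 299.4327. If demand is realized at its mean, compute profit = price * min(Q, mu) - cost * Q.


Sales at mu = min(286.7168, 299.4327) = 286.7168
Revenue = 32.4210 * 286.7168 = 9295.6454
Total cost = 22.4241 * 286.7168 = 6429.3662
Profit = 9295.6454 - 6429.3662 = 2866.2792

2866.2792 $


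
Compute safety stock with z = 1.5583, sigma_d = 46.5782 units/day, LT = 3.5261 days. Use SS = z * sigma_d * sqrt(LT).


sqrt(LT) = sqrt(3.5261) = 1.8778
SS = 1.5583 * 46.5782 * 1.8778 = 136.2954

136.2954 units


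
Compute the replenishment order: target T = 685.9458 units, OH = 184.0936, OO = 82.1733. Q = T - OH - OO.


Inventory position = OH + OO = 184.0936 + 82.1733 = 266.2669
Q = 685.9458 - 266.2669 = 419.6789

419.6789 units


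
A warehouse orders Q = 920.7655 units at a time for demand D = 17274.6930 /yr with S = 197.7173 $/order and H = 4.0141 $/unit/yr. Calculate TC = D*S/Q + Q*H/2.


Ordering cost = D*S/Q = 3709.4197
Holding cost = Q*H/2 = 1848.0224
TC = 3709.4197 + 1848.0224 = 5557.4421

5557.4421 $/yr


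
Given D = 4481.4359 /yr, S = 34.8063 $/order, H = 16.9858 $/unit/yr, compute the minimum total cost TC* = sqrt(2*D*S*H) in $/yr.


2*D*S*H = 5298964.9859
TC* = sqrt(5298964.9859) = 2301.9481

2301.9481 $/yr


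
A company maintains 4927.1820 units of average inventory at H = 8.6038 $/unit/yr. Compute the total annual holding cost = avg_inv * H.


Cost = 4927.1820 * 8.6038 = 42392.4885

42392.4885 $/yr


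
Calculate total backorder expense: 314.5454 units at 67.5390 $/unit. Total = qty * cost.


Total = 314.5454 * 67.5390 = 21244.0818

21244.0818 $


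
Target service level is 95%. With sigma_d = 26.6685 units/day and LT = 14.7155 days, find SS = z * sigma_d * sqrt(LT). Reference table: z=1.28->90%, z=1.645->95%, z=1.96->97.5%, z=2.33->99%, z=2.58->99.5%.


From the table, SL = 95% corresponds to z = 1.645
sqrt(LT) = sqrt(14.7155) = 3.8361
SS = 1.645 * 26.6685 * 3.8361 = 168.2876

168.2876 units


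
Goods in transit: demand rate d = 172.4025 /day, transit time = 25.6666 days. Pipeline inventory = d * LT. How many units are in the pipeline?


Pipeline = 172.4025 * 25.6666 = 4424.9860

4424.9860 units


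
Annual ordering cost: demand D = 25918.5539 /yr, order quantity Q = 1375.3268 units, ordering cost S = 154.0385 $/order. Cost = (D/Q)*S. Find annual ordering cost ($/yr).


Number of orders = D/Q = 18.8454
Cost = 18.8454 * 154.0385 = 2902.9138

2902.9138 $/yr


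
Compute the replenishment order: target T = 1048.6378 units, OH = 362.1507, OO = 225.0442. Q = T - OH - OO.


Inventory position = OH + OO = 362.1507 + 225.0442 = 587.1949
Q = 1048.6378 - 587.1949 = 461.4429

461.4429 units


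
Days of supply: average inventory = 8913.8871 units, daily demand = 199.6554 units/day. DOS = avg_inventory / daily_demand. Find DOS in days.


DOS = 8913.8871 / 199.6554 = 44.6464

44.6464 days


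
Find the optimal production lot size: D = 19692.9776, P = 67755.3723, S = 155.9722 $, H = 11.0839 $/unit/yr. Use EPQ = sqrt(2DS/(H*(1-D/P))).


1 - D/P = 1 - 0.2906 = 0.7094
H*(1-D/P) = 7.8624
2DS = 6143114.0816
EPQ = sqrt(781329.6620) = 883.9285

883.9285 units


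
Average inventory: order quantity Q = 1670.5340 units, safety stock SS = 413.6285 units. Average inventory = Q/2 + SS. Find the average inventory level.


Q/2 = 835.2670
Avg = 835.2670 + 413.6285 = 1248.8955

1248.8955 units


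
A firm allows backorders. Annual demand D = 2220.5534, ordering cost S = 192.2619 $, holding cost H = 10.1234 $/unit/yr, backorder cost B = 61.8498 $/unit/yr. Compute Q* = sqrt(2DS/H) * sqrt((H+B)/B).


sqrt(2DS/H) = 290.4217
sqrt((H+B)/B) = 1.0787
Q* = 290.4217 * 1.0787 = 313.2891

313.2891 units
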